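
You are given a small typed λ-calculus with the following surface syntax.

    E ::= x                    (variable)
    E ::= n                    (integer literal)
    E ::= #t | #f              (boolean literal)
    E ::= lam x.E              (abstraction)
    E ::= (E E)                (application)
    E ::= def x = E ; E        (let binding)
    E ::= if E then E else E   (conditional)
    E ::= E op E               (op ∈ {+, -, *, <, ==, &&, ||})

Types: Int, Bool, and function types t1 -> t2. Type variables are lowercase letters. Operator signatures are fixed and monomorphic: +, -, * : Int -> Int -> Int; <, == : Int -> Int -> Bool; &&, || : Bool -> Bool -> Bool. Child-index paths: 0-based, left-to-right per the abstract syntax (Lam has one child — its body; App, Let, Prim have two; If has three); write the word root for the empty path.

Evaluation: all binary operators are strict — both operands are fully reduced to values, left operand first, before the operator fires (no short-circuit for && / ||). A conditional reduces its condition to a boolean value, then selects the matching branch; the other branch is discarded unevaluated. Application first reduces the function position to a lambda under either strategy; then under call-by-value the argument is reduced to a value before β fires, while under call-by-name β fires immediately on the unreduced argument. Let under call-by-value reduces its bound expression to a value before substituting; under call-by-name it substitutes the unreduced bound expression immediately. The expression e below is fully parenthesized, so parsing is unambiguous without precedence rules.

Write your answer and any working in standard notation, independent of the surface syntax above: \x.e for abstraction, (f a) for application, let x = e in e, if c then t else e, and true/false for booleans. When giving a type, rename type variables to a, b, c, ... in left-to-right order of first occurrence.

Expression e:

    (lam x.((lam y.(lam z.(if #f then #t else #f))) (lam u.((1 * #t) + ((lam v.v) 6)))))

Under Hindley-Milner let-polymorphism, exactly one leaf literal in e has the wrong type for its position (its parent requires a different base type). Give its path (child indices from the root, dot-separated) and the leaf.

Derivation:
  unify Bool ~ Bool
  unify Bool ~ Bool
\z._ : c -> Bool
\y._ : b -> c -> Bool
  unify Int ~ Int
  unify Bool ~ Int
  FAIL: mismatch Bool ~ Int

Answer: 0.1.0.0.1 : true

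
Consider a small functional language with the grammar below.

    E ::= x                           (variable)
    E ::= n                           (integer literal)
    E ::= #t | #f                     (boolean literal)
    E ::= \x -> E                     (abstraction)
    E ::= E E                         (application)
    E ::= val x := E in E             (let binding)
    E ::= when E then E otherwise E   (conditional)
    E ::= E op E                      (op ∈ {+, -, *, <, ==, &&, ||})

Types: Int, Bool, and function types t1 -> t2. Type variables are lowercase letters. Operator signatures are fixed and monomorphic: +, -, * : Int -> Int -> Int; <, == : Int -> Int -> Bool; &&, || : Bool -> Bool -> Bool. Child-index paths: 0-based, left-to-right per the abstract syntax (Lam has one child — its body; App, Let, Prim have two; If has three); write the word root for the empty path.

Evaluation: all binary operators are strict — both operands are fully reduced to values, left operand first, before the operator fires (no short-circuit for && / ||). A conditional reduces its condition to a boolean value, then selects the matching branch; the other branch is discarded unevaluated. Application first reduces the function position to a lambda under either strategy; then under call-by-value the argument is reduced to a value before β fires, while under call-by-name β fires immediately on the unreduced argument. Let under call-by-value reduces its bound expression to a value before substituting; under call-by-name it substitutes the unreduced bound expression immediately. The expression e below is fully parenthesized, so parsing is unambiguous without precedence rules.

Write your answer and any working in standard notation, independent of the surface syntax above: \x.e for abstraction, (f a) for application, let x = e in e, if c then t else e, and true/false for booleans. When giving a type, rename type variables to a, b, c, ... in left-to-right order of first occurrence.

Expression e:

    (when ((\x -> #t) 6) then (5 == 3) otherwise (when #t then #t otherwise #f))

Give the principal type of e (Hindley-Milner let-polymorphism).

Derivation:
\x._ : a -> Bool
  unify a -> Bool ~ Int -> b
  unify a ~ Int
  unify Bool ~ b
_ _ : Bool
  unify Bool ~ Bool
  unify Int ~ Int
  unify Int ~ Int
  unify Bool ~ Bool
  unify Bool ~ Bool
  unify Bool ~ Bool

Answer: Bool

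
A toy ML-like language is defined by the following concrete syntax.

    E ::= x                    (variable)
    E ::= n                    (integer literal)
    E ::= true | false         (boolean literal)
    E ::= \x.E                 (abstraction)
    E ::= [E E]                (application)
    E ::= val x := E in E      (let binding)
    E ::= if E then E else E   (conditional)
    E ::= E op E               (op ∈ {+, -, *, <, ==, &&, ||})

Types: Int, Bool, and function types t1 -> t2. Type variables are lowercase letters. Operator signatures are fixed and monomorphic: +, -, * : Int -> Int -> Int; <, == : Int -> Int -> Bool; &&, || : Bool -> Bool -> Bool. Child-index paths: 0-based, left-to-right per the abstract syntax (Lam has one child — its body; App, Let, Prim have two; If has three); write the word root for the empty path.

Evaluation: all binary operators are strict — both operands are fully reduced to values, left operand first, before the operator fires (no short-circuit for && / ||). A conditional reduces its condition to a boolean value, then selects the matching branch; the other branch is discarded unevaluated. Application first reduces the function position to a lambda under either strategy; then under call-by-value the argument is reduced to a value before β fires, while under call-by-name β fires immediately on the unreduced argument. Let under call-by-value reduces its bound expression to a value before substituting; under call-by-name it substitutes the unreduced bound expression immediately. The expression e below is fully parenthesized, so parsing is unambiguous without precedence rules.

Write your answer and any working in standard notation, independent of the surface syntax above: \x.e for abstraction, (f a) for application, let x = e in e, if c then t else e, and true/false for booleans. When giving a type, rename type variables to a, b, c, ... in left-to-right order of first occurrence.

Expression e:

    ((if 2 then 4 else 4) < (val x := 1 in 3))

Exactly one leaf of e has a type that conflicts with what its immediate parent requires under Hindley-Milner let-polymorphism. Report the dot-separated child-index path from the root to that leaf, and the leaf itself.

Answer: 0.0 : 2

Working:
  unify Int ~ Bool
  FAIL: mismatch Int ~ Bool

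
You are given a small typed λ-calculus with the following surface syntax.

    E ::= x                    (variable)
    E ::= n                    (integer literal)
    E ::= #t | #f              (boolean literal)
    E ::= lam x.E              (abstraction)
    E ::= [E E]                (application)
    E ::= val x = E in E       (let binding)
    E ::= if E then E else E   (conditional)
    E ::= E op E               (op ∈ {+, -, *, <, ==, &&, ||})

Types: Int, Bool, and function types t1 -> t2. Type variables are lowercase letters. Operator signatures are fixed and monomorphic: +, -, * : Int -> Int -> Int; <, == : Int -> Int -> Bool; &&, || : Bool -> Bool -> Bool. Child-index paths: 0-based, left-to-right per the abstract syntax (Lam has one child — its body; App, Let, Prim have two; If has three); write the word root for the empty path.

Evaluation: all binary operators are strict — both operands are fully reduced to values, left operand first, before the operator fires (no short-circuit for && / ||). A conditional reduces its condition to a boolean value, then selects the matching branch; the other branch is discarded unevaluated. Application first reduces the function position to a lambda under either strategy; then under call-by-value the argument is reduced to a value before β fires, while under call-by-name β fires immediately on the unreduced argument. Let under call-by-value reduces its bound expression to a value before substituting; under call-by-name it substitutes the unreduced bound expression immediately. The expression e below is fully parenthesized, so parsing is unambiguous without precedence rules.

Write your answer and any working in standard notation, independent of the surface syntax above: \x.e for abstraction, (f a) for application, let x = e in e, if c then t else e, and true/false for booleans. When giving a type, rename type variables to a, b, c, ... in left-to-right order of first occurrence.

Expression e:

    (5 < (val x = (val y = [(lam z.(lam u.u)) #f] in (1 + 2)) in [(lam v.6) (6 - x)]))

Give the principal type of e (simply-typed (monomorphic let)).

Answer: Bool

Trace:
  unify Int ~ Int
u : b
\u._ : b -> b
\z._ : a -> b -> b
  unify a -> b -> b ~ Bool -> c
  unify a ~ Bool
  unify b -> b ~ c
_ _ : b -> b
let y : b -> b
  unify Int ~ Int
  unify Int ~ Int
let x : Int
\v._ : d -> Int
  unify Int ~ Int
x : Int
  unify Int ~ Int
  unify d -> Int ~ Int -> e
  unify d ~ Int
  unify Int ~ e
_ _ : Int
  unify Int ~ Int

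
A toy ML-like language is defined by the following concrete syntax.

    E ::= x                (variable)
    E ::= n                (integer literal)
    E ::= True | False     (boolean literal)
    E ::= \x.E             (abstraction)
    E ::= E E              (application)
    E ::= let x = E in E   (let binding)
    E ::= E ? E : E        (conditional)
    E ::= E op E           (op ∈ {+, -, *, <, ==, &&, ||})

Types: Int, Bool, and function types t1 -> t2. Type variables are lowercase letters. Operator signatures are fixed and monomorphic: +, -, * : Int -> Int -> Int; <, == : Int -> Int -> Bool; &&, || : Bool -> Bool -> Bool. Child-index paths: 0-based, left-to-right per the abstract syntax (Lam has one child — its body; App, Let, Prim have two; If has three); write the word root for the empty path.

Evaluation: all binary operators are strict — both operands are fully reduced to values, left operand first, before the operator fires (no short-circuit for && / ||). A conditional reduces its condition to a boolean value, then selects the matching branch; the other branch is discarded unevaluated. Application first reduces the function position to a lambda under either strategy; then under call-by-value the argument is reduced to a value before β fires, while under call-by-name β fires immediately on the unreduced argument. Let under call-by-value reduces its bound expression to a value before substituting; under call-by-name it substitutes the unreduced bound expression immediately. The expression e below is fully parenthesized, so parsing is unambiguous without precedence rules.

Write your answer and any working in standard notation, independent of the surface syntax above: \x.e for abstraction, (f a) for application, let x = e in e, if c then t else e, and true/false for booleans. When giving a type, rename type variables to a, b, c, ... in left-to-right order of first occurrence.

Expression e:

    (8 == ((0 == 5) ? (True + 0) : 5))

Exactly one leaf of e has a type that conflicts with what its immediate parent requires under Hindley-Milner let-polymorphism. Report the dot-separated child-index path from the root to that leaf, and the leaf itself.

Trace:
  unify Int ~ Int
  unify Int ~ Int
  unify Int ~ Int
  unify Bool ~ Bool
  unify Bool ~ Int
  FAIL: mismatch Bool ~ Int

Answer: 1.1.0 : true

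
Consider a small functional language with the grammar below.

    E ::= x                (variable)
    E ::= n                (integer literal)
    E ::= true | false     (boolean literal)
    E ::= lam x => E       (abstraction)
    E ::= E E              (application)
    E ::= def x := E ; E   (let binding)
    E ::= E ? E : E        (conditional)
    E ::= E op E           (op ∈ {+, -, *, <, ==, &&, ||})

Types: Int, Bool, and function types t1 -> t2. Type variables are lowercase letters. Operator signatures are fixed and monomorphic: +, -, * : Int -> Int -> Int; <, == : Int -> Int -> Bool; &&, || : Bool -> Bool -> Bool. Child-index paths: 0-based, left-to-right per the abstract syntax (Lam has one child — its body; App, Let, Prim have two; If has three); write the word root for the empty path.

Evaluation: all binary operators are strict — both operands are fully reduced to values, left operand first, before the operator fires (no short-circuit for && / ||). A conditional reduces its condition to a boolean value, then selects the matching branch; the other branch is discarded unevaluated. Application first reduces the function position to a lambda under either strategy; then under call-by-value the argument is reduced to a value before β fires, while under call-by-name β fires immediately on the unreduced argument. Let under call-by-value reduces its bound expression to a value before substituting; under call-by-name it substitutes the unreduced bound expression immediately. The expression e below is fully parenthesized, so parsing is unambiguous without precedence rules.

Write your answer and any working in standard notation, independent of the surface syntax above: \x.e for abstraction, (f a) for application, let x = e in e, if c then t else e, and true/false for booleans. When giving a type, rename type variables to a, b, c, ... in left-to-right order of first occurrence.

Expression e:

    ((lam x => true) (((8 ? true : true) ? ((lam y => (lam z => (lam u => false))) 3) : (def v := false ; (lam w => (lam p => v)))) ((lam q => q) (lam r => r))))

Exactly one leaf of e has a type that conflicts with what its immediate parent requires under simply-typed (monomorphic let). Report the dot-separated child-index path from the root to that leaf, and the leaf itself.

Answer: 1.0.0.0 : 8

Derivation:
\x._ : a -> Bool
  unify Int ~ Bool
  FAIL: mismatch Int ~ Bool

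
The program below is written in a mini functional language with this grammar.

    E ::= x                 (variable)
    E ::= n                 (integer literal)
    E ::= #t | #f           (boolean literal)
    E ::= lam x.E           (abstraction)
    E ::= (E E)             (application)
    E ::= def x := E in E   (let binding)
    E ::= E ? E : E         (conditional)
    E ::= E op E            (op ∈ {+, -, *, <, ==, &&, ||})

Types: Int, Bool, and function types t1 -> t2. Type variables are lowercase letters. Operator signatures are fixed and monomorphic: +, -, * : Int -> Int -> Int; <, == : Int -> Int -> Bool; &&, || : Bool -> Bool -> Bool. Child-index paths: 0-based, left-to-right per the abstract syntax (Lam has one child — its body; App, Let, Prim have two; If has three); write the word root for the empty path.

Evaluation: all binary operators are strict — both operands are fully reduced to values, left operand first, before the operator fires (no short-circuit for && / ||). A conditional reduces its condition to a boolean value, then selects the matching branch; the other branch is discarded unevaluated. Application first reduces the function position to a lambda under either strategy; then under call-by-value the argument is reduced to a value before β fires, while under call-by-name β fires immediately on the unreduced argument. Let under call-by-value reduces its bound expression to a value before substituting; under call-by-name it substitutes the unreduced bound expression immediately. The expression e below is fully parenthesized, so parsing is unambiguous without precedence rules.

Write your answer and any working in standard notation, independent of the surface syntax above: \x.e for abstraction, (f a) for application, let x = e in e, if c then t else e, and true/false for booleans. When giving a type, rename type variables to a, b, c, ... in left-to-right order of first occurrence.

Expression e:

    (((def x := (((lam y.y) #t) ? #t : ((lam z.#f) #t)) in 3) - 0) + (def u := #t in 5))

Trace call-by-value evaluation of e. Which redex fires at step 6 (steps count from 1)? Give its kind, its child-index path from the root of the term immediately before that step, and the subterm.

Working:
step 0: (((let x = (if ((\y.y) true) then true else ((\z.false) true)) in 3) - 0) + (let u = true in 5))
step 1: [beta@0.0.0.0] (((let x = (if true then true else ((\z.false) true)) in 3) - 0) + (let u = true in 5))
step 2: [if@0.0.0] (((let x = true in 3) - 0) + (let u = true in 5))
step 3: [let@0.0] ((3 - 0) + (let u = true in 5))
step 4: [delta@0] (3 + (let u = true in 5))
step 5: [let@1] (3 + 5)
step 6: [delta@root] 8

Answer: delta at root : (3 + 5)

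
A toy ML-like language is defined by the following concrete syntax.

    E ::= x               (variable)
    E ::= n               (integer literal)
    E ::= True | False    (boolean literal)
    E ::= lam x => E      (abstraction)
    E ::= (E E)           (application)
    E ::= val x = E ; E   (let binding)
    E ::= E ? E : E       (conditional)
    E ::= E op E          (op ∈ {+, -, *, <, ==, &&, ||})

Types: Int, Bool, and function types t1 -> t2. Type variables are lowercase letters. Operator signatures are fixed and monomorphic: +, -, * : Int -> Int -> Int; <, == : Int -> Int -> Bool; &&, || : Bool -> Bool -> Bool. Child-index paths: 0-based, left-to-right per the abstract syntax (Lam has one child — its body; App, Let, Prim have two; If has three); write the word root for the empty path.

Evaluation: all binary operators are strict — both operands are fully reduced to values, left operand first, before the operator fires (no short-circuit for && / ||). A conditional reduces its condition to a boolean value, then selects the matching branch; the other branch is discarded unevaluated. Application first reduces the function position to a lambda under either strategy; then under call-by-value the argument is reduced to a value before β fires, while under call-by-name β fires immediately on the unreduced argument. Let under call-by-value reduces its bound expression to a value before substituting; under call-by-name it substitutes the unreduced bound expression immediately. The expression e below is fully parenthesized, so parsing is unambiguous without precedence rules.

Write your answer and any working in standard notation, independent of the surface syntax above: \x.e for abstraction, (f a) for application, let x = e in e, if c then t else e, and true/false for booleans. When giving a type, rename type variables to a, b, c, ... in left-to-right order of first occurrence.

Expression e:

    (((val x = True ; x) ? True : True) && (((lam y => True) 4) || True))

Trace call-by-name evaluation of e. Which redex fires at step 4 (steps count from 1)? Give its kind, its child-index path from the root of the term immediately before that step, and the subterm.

Answer: delta at 1 : (true || true)

Working:
step 0: ((if (let x = true in x) then true else true) && (((\y.true) 4) || true))
step 1: [let@0.0] ((if true then true else true) && (((\y.true) 4) || true))
step 2: [if@0] (true && (((\y.true) 4) || true))
step 3: [beta@1.0] (true && (true || true))
step 4: [delta@1] (true && true)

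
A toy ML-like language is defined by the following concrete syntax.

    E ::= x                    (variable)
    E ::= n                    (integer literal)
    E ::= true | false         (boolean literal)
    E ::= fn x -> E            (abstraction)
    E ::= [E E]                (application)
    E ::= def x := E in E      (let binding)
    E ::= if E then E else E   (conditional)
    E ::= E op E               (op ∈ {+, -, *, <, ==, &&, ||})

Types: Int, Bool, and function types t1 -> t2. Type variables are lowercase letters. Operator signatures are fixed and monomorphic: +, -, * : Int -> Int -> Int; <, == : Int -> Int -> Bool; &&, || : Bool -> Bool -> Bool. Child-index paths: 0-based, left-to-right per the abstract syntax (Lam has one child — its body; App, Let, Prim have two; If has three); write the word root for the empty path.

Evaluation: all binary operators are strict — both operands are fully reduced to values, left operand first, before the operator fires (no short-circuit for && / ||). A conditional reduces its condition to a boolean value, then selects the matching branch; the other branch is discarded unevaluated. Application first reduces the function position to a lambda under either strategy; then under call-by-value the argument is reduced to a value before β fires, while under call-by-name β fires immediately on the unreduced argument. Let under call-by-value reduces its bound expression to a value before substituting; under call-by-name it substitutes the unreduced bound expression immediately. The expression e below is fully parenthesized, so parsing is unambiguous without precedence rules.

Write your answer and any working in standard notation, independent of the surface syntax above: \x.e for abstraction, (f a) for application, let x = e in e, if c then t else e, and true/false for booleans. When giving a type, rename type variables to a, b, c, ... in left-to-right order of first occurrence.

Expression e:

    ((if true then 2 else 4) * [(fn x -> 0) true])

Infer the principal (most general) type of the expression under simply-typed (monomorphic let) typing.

Answer: Int

Trace:
  unify Bool ~ Bool
  unify Int ~ Int
  unify Int ~ Int
\x._ : a -> Int
  unify a -> Int ~ Bool -> b
  unify a ~ Bool
  unify Int ~ b
_ _ : Int
  unify Int ~ Int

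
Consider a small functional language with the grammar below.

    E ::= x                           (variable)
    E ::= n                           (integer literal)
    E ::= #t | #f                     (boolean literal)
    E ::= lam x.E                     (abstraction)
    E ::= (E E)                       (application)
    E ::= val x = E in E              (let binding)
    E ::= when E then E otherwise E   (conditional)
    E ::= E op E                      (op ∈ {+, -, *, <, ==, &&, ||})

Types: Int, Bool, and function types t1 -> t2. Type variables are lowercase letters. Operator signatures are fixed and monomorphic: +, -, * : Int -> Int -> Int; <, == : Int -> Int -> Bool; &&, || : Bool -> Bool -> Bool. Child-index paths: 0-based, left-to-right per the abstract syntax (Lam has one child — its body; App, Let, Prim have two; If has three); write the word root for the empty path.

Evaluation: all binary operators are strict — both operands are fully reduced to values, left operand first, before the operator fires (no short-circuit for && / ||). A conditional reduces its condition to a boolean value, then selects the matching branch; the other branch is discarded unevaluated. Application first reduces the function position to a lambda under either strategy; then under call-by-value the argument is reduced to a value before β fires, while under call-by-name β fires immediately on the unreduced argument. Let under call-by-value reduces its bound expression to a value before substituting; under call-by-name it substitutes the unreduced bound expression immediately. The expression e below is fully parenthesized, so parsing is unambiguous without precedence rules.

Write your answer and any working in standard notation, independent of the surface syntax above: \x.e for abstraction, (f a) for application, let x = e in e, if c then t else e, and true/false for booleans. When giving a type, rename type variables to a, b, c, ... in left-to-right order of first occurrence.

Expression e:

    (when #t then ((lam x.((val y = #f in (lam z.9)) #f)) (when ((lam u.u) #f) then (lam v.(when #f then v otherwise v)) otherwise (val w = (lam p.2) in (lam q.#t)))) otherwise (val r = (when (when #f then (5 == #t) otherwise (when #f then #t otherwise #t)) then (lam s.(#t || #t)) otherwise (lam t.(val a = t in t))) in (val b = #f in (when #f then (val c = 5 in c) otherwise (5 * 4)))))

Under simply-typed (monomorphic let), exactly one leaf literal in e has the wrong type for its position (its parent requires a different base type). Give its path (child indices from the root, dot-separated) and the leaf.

Working:
  unify Bool ~ Bool
let y : Bool
\z._ : b -> Int
  unify b -> Int ~ Bool -> c
  unify b ~ Bool
  unify Int ~ c
_ _ : Int
\x._ : a -> Int
u : d
\u._ : d -> d
  unify d -> d ~ Bool -> e
  unify d ~ Bool
  unify Bool ~ e
_ _ : Bool
  unify Bool ~ Bool
  unify Bool ~ Bool
v : f
v : f
  unify f ~ f
\v._ : f -> f
\p._ : g -> Int
let w : g -> Int
\q._ : h -> Bool
  unify f -> f ~ h -> Bool
  unify f ~ h
  unify h ~ Bool
  unify a -> Int ~ (Bool -> Bool) -> i
  unify a ~ Bool -> Bool
  unify Int ~ i
_ _ : Int
  unify Bool ~ Bool
  unify Int ~ Int
  unify Bool ~ Int
  FAIL: mismatch Bool ~ Int

Answer: 2.0.0.1.1 : true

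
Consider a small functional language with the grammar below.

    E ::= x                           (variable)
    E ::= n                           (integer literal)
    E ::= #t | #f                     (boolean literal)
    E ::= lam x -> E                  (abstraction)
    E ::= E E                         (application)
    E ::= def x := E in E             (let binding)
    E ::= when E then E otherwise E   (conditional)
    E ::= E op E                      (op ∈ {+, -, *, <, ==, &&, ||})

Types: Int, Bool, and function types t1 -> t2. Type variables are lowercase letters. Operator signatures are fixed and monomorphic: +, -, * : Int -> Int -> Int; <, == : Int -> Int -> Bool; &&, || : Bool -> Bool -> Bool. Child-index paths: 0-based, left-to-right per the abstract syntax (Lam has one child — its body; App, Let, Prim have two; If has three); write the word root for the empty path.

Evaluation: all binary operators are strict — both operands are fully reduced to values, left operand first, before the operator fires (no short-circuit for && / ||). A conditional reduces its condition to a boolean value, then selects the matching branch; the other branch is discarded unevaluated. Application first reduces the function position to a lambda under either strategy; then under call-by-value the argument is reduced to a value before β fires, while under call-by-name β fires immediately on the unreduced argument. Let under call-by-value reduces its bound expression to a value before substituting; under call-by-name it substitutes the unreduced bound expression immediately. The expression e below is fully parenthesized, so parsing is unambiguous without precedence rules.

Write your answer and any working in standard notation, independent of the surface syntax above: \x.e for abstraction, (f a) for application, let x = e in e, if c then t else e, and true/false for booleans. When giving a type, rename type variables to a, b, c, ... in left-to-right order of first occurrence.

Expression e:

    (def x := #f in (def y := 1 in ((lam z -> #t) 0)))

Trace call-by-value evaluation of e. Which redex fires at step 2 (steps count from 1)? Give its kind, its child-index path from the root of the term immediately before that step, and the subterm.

Trace:
step 0: (let x = false in (let y = 1 in ((\z.true) 0)))
step 1: [let@root] (let y = 1 in ((\z.true) 0))
step 2: [let@root] ((\z.true) 0)

Answer: let at root : (let y = 1 in ((\z.true) 0))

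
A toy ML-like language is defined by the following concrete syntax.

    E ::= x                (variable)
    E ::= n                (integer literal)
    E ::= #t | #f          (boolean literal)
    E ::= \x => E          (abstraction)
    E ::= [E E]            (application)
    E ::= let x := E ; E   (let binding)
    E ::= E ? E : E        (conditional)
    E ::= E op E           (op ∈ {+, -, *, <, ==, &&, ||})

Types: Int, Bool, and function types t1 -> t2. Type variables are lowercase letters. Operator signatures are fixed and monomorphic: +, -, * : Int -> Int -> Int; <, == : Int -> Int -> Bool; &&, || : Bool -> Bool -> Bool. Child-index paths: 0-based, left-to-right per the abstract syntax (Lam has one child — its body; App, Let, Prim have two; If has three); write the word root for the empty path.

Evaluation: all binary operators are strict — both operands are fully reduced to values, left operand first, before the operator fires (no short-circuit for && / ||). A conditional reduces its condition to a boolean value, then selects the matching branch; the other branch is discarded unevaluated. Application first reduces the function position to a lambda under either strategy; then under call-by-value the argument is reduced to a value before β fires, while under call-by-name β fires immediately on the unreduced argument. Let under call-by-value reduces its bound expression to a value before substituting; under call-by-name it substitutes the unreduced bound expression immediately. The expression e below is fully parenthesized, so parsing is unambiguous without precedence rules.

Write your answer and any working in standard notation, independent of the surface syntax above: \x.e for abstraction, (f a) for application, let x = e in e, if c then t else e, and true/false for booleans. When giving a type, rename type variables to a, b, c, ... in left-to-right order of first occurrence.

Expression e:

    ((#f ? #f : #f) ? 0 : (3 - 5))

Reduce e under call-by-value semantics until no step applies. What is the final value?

Answer: -2

Working:
step 0: (if (if false then false else false) then 0 else (3 - 5))
step 1: [if@0] (if false then 0 else (3 - 5))
step 2: [if@root] (3 - 5)
step 3: [delta@root] -2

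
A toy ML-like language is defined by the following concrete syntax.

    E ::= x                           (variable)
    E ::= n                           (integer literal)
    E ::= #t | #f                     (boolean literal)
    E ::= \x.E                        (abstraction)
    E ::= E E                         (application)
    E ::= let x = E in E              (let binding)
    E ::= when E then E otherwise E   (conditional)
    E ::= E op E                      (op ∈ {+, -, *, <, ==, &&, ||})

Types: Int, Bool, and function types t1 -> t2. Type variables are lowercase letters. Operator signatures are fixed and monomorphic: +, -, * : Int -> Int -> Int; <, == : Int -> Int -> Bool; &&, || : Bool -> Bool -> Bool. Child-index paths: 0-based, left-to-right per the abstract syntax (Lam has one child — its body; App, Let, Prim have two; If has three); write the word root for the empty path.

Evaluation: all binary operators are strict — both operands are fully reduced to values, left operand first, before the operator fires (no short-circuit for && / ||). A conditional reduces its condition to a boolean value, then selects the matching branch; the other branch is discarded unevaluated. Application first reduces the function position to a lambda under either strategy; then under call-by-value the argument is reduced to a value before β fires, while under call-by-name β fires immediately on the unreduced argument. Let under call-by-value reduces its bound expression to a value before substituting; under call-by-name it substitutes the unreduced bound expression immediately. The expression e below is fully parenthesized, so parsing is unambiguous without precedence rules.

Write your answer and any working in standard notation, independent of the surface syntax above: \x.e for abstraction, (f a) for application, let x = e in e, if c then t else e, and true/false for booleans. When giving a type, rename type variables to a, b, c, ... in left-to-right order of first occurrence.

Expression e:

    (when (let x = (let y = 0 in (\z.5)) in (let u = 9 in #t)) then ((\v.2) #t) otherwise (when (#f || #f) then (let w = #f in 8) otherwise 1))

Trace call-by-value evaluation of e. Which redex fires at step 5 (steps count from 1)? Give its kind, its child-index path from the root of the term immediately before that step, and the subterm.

Working:
step 0: (if (let x = (let y = 0 in (\z.5)) in (let u = 9 in true)) then ((\v.2) true) else (if (false || false) then (let w = false in 8) else 1))
step 1: [let@0.0] (if (let x = (\z.5) in (let u = 9 in true)) then ((\v.2) true) else (if (false || false) then (let w = false in 8) else 1))
step 2: [let@0] (if (let u = 9 in true) then ((\v.2) true) else (if (false || false) then (let w = false in 8) else 1))
step 3: [let@0] (if true then ((\v.2) true) else (if (false || false) then (let w = false in 8) else 1))
step 4: [if@root] ((\v.2) true)
step 5: [beta@root] 2

Answer: beta at root : ((\v.2) true)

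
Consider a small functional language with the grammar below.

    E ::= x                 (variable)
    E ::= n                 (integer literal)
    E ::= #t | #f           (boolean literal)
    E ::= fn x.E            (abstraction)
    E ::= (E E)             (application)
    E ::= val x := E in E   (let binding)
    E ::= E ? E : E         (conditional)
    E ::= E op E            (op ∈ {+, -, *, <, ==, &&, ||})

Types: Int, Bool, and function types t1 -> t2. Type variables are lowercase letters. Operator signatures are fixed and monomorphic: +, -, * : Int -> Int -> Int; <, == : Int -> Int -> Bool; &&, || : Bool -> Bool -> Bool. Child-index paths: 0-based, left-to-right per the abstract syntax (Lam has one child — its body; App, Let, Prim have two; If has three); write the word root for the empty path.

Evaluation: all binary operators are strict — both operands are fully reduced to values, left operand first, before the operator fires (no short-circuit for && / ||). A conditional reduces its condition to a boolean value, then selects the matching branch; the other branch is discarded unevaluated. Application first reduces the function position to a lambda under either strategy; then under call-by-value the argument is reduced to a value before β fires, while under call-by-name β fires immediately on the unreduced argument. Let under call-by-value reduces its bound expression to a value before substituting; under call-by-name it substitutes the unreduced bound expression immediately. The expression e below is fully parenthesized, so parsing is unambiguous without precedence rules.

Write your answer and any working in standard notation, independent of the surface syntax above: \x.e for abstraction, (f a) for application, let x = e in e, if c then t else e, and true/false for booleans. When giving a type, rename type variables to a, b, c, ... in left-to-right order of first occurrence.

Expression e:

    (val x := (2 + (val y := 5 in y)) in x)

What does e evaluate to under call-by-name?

Working:
step 0: (let x = (2 + (let y = 5 in y)) in x)
step 1: [let@root] (2 + (let y = 5 in y))
step 2: [let@1] (2 + 5)
step 3: [delta@root] 7

Answer: 7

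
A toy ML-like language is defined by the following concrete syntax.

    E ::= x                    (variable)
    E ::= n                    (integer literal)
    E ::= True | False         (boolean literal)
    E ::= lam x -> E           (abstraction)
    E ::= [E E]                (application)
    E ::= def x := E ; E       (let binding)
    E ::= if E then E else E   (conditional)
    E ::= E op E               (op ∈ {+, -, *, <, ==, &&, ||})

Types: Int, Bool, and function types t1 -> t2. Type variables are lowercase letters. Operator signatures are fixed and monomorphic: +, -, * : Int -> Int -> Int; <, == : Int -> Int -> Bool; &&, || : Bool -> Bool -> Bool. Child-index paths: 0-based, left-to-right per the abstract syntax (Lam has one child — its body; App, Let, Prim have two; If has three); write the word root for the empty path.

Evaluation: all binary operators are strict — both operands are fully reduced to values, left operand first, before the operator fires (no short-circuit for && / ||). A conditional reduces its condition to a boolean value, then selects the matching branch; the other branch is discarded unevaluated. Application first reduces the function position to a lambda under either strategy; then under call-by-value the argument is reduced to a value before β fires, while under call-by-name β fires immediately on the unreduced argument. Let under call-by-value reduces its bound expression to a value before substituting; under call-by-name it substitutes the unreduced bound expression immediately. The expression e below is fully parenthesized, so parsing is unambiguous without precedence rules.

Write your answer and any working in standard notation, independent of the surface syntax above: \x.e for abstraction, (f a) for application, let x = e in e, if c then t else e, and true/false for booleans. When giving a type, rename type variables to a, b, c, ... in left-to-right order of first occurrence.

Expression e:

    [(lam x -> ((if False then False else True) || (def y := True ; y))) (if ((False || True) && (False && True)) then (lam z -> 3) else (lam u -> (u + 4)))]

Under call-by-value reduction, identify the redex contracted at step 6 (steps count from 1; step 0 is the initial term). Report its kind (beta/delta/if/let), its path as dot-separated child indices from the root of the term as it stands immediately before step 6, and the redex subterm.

Answer: if at 0 : (if false then false else true)

Derivation:
step 0: ((\x.((if false then false else true) || (let y = true in y))) (if ((false || true) && (false && true)) then (\z.3) else (\u.(u + 4))))
step 1: [delta@1.0.0] ((\x.((if false then false else true) || (let y = true in y))) (if (true && (false && true)) then (\z.3) else (\u.(u + 4))))
step 2: [delta@1.0.1] ((\x.((if false then false else true) || (let y = true in y))) (if (true && false) then (\z.3) else (\u.(u + 4))))
step 3: [delta@1.0] ((\x.((if false then false else true) || (let y = true in y))) (if false then (\z.3) else (\u.(u + 4))))
step 4: [if@1] ((\x.((if false then false else true) || (let y = true in y))) (\u.(u + 4)))
step 5: [beta@root] ((if false then false else true) || (let y = true in y))
step 6: [if@0] (true || (let y = true in y))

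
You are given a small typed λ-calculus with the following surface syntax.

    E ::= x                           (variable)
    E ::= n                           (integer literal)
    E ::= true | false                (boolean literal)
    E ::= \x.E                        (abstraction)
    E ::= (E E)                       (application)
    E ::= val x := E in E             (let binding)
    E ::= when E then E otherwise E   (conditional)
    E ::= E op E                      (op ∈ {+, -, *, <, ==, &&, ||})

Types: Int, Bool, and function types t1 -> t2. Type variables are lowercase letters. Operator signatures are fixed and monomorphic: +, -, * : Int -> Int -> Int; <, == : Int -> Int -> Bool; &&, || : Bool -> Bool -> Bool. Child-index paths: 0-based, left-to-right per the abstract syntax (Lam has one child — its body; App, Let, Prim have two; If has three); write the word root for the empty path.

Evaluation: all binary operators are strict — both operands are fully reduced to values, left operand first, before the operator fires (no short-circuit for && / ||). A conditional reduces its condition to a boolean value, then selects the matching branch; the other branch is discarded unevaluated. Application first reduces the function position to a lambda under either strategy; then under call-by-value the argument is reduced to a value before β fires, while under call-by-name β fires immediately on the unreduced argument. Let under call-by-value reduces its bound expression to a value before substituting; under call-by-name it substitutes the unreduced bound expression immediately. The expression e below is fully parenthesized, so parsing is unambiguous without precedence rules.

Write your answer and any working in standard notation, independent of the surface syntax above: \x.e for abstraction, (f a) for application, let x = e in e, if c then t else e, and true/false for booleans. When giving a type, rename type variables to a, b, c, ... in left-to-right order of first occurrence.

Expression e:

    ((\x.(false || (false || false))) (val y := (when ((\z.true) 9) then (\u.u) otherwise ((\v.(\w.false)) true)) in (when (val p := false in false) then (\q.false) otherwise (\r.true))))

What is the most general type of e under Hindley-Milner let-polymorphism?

Derivation:
  unify Bool ~ Bool
  unify Bool ~ Bool
  unify Bool ~ Bool
  unify Bool ~ Bool
\x._ : a -> Bool
\z._ : b -> Bool
  unify b -> Bool ~ Int -> c
  unify b ~ Int
  unify Bool ~ c
_ _ : Bool
  unify Bool ~ Bool
u : d
\u._ : d -> d
\w._ : f -> Bool
\v._ : e -> f -> Bool
  unify e -> f -> Bool ~ Bool -> g
  unify e ~ Bool
  unify f -> Bool ~ g
_ _ : f -> Bool
  unify d -> d ~ f -> Bool
  unify d ~ f
  unify f ~ Bool
let y : Bool -> Bool
let p : Bool
  unify Bool ~ Bool
\q._ : h -> Bool
\r._ : i -> Bool
  unify h -> Bool ~ i -> Bool
  unify h ~ i
  unify Bool ~ Bool
  unify a -> Bool ~ (i -> Bool) -> j
  unify a ~ i -> Bool
  unify Bool ~ j
_ _ : Bool

Answer: Bool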